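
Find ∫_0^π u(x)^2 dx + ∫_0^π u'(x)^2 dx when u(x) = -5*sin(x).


||u||_{H^1(0,π)}^2 = 25*π

u'(x) = -5*cos(x).
Expand u² and (u')² and integrate term by term on (0, π), using: for integers n ≥ 1, ∫_0^π sin²(nx) dx = ∫_0^π cos²(nx) dx = π/2; for n ≠ n', ∫_0^π sin(nx)sin(n'x) dx = ∫_0^π cos(nx)cos(n'x) dx = 0; and by product-to-sum, ∫_0^π sin(nx)cos(n'x) dx = ½∫_0^π [sin((n+n')x) + sin((n−n')x)] dx, which is 0 when n+n' is even and 2n/(n²−n'²) when n+n' is odd (it need not vanish on (0, π)).
  u² squared terms: (-5)²·∫sin(x)² dx = 25·π/2 = 25*π/2.
  So ∫_0^π u² dx = 25*π/2.
  (u')² squared terms: (-5)²·∫cos(x)² dx = 25·π/2 = 25*π/2.
  So ∫_0^π (u')² dx = 25*π/2.
||u||_{H^1}^2 = (25*π/2) + (25*π/2) = 25*π.


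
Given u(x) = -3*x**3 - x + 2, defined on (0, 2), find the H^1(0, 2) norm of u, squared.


||u||_{H^1}^2 = 76234/105

The H^1 norm (squared) on an interval (0, L) is
  ||u||_{H^1}^2 = ∫_0^L u(x)^2 dx + ∫_0^L u'(x)^2 dx.
Compute u'(x) = -9*x**2 - 1.
Then u(x)^2 = 9*x**6 + 6*x**4 - 12*x**3 + x**2 - 4*x + 4 and u'(x)^2 = 81*x**4 + 18*x**2 + 1.
Integrate each monomial from 0 to 2 using ∫_0^2 c·x^n dx = c·2^(n+1)/(n+1):
  ∫_0^2 u(x)^2 dx = ∫_0^2 (9*x^6 + 6*x^4 - 12*x^3 + x^2 - 4*x + 4) dx. Term by term:
    ∫_0^2 9*x^6 dx = 1152/7;  ∫_0^2 6*x^4 dx = 192/5;  ∫_0^2 -12*x^3 dx = -48;
    ∫_0^2 x^2 dx = 8/3;  ∫_0^2 -4*x dx = -8;  ∫_0^2 4 dx = 8.
  Sum: 1152/7 + 192/5 − 48 + 8/3 − 8 + 8 = 16552/105.
  ∫_0^2 u'(x)^2 dx = ∫_0^2 (81*x^4 + 18*x^2 + 1) dx. Term by term:
    ∫_0^2 81*x^4 dx = 2592/5;  ∫_0^2 18*x^2 dx = 48;  ∫_0^2 1 dx = 2.
  Sum: 2592/5 + 48 + 2 = 2842/5.
Adding: ||u||_{H^1}^2 = 16552/105 + 2842/5 = 76234/105.


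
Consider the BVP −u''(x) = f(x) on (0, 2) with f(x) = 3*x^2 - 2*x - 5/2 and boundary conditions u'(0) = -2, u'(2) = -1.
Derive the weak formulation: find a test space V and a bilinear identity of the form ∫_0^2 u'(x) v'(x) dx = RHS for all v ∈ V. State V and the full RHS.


V = H^1(0, 2) (v unrestricted at boundary; u is determined up to an additive constant); weak form: ∫_0^2 u'v' dx = ∫_0^2 (3*x^2 - 2*x - 5/2) v dx − v(2) + 2·v(0) for all v ∈ V.

Multiply both sides by a test function v and integrate from 0 to 2:
  ∫_0^2 −u''(x) v(x) dx = ∫_0^2 f(x) v(x) dx.
Integrate the LHS by parts once:
  ∫_0^2 −u'' v dx = −[u'(x) v(x)]_0^2 + ∫_0^2 u'(x) v'(x) dx.
Thus ∫_0^2 u'(x) v'(x) dx = ∫_0^2 f(x) v(x) dx + [u'(x) v(x)]_0^2.
Choose V so that boundary terms are either known or forced to vanish.
u has inhomogeneous Neumann u'(0) = -2, u'(2) = -1. [u' v]_0^2 = (-1)·v(2) − (-2)·v(0) = − v(2) + 2·v(0). Take V = H^1(0, 2); boundary term becomes part of RHS.
Weak formulation: find u (satisfying any essential BC) such that ∫_0^2 u'(x) v'(x) dx = ∫_0^2 f v dx − v(2) + 2·v(0) for all v ∈ V (Neumann data are natural BCs: they enter the RHS as boundary terms).
Substituting f(x) = 3*x^2 - 2*x - 5/2, the right-hand side is ∫_0^2 (3*x^2 - 2*x - 5/2) v dx − v(2) + 2·v(0).
Compatibility check (pure Neumann): taking v ≡ 1 ∈ V gives 0 = ∫_0^2 f dx + (-1) − (-2), i.e. ∫_0^2 f dx must equal u'(0) − u'(2) = -1. Indeed ∫_0^2 (3*x^2 - 2*x - 5/2) dx = -1, so the data are compatible. The solution is then unique only up to an additive constant (fix it e.g. by requiring ∫_0^2 u dx = 0).


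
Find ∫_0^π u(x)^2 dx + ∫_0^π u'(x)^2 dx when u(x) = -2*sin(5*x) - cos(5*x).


||u||_{H^1(0,π)}^2 = 65*π

u'(x) = 5*sin(5*x) - 10*cos(5*x).
Expand u² and (u')² and integrate term by term on (0, π), using: for integers n ≥ 1, ∫_0^π sin²(nx) dx = ∫_0^π cos²(nx) dx = π/2; for n ≠ n', ∫_0^π sin(nx)sin(n'x) dx = ∫_0^π cos(nx)cos(n'x) dx = 0; and by product-to-sum, ∫_0^π sin(nx)cos(n'x) dx = ½∫_0^π [sin((n+n')x) + sin((n−n')x)] dx, which is 0 when n+n' is even and 2n/(n²−n'²) when n+n' is odd (it need not vanish on (0, π)).
  u² squared terms: (-1)²·∫cos(5x)² dx = 1·π/2 = π/2;  (-2)²·∫sin(5x)² dx = 4·π/2 = 2*π.
  u² cross terms: 2·(-1)·(-2)·∫cos(5x)·sin(5x) dx = 4·(0) = 0.
  So ∫_0^π u² dx = π/2 + 2*π + 0 = 5*π/2.
  (u')² squared terms: (-10)²·∫cos(5x)² dx = 100·π/2 = 50*π;  (5)²·∫sin(5x)² dx = 25·π/2 = 25*π/2.
  (u')² cross terms: 2·(-10)·(5)·∫cos(5x)·sin(5x) dx = -100·(0) = 0.
  So ∫_0^π (u')² dx = 50*π + 25*π/2 + 0 = 125*π/2.
||u||_{H^1}^2 = (5*π/2) + (125*π/2) = 65*π.


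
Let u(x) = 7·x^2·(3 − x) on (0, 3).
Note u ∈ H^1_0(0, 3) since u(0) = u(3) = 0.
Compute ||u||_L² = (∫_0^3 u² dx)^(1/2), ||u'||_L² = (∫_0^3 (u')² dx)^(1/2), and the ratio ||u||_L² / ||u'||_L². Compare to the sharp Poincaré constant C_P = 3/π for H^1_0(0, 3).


||u||_L² / ||u'||_L² = 3*sqrt(14)/14 < C_P = 3/π.

u(x) = 7·x^2·(3 − x), so u'(x) = 21*x*(2 - x).
u(x) = 7·x^2·(3 − x) vanishes at x = 0 and x = 3, so u ∈ H^1_0(0, 3). Differentiate via the product rule and integrate the resulting polynomials term by term.
  ∫_0^3 u² dx = ∫_0^3 (49*x^6 - 294*x^5 + 441*x^4) dx. Term by term:
    ∫_0^3 49*x^6 dx = 15309;  ∫_0^3 -294*x^5 dx = -35721;  ∫_0^3 441*x^4 dx = 107163/5.
  Sum: 15309 − 35721 + 107163/5 = 5103/5.
  ∫_0^3 (u')² dx = ∫_0^3 (441*x^4 - 1764*x^3 + 1764*x^2) dx. Term by term:
    ∫_0^3 441*x^4 dx = 107163/5;  ∫_0^3 -1764*x^3 dx = -35721;  ∫_0^3 1764*x^2 dx = 15876.
  Sum: 107163/5 − 35721 + 15876 = 7938/5.
∫_0^3 u² dx = 5103/5, so ||u||_L² = 27*sqrt(35)/5.
∫_0^3 (u')² dx = 7938/5, so ||u'||_L² = 63*sqrt(10)/5.
Ratio ||u||_L² / ||u'||_L² = 3*sqrt(14)/14.
Sharp Poincaré constant on H^1_0(0, 3) is C_P = L/π = 3/π, achieved by sin(π/3·x).
A polynomial bump cannot attain the sharp Poincaré constant (only the first sine eigenfunction does), so the ratio is strictly less than C_P, consistent with ||u||_L² ≤ C_P ||u'||_L².


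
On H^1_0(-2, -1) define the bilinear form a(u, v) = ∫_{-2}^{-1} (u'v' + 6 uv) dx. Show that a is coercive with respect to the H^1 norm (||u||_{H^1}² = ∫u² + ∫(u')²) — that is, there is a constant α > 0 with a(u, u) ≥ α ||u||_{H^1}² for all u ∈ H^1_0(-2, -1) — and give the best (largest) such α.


α = 1

Coercivity of a(·,·) on H^1_0(-2, -1) means a(u, u) ≥ α ||u||_{H^1}² for every u ∈ H^1_0.
The interval has length L = 1, and Poincaré/coercivity depend only on L. Here a(u, u) = ∫(u')² + (6)·∫u².
Here c = 6 ≥ 1, so a(u,u) = ∫(u')² + c∫u² ≥ ∫(u')² + ∫u² = ||u||_{H^1}², i.e. α = 1 works. No larger α is possible: a(u,u) ≥ α||u||_{H^1}² means (1−α)∫(u')² ≥ (α−c)∫u², and for the modes u_n = sin(nπ(x−x₀)/L) (x₀ the left endpoint) one has ∫u_n²/∫(u_n')² = (L/(nπ))² → 0, so a(u_n,u_n)/||u_n||_{H^1}² → 1. Hence the optimal constant is α = 1.
Therefore α = 1.


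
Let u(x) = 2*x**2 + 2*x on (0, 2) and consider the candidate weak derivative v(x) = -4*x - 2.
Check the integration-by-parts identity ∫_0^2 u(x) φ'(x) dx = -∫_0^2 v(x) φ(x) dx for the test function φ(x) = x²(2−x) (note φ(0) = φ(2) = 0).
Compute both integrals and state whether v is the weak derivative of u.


LHS = -136/15, RHS = 136/15. No, v is not the weak derivative of u.

u(x) = 2*x**2 + 2*x, classical derivative u'(x) = 4*x + 2.
φ(x) = x²(2−x), so φ'(x) = x*(4 - 3*x).
Note φ(0) = φ(2) = 0, so the boundary term u·φ vanishes.
LHS = ∫_0^2 u(x) φ'(x) dx = ∫_0^2 (-6*x^4 + 2*x^3 + 8*x^2) dx. Term by term:
  ∫_0^2 -6*x^4 dx = -192/5;  ∫_0^2 2*x^3 dx = 8;  ∫_0^2 8*x^2 dx = 64/3.
Sum: -192/5 + 8 + 64/3 = -136/15.
So LHS = -136/15.
∫_0^2 v(x) φ(x) dx = ∫_0^2 (4*x^4 - 6*x^3 - 4*x^2) dx. Term by term:
  ∫_0^2 4*x^4 dx = 128/5;  ∫_0^2 -6*x^3 dx = -24;  ∫_0^2 -4*x^2 dx = -32/3.
Sum: 128/5 − 24 − 32/3 = -136/15.
So RHS = -∫_0^2 v(x) φ(x) dx = 136/15.
LHS − RHS = -272/15 ≠ 0, so the identity fails.
(For a valid weak derivative the identity must hold for EVERY test function, in particular this one. The failure shows v is NOT the weak derivative of u.)
Correct weak derivative would be u'(x) = 4*x + 2.


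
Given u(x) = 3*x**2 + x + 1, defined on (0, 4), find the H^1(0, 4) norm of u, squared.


||u||_{H^1}^2 = 48968/15

The H^1 norm (squared) on an interval (0, L) is
  ||u||_{H^1}^2 = ∫_0^L u(x)^2 dx + ∫_0^L u'(x)^2 dx.
Compute u'(x) = 6*x + 1.
Then u(x)^2 = 9*x**4 + 6*x**3 + 7*x**2 + 2*x + 1 and u'(x)^2 = 36*x**2 + 12*x + 1.
Integrate each monomial from 0 to 4 using ∫_0^4 c·x^n dx = c·4^(n+1)/(n+1):
  ∫_0^4 u(x)^2 dx = ∫_0^4 (9*x^4 + 6*x^3 + 7*x^2 + 2*x + 1) dx. Term by term:
    ∫_0^4 9*x^4 dx = 9216/5;  ∫_0^4 6*x^3 dx = 384;  ∫_0^4 7*x^2 dx = 448/3;
    ∫_0^4 2*x dx = 16;  ∫_0^4 1 dx = 4.
  Sum: 9216/5 + 384 + 448/3 + 16 + 4 = 35948/15.
  ∫_0^4 u'(x)^2 dx = ∫_0^4 (36*x^2 + 12*x + 1) dx. Term by term:
    ∫_0^4 36*x^2 dx = 768;  ∫_0^4 12*x dx = 96;  ∫_0^4 1 dx = 4.
  Sum: 768 + 96 + 4 = 868.
Adding: ||u||_{H^1}^2 = 35948/15 + 868 = 48968/15.


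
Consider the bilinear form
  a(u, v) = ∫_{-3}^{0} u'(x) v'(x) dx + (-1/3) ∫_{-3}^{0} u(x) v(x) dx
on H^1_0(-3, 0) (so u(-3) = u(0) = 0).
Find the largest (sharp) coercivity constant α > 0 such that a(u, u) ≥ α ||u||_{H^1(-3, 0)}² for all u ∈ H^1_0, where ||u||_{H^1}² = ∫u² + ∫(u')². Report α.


α = (-3 + π^2)/(9 + π^2)

Coercivity of a(·,·) on H^1_0(-3, 0) means a(u, u) ≥ α ||u||_{H^1}² for every u ∈ H^1_0.
The interval has length L = 3, and Poincaré/coercivity depend only on L. Here a(u, u) = ∫(u')² + (-1/3)·∫u².
Here c = -1/3 < 0 with |c| < (π/L)² = π^2/9, so coercivity still holds. The condition a(u,u) ≥ α||u||_{H^1}² reads (1−α)∫(u')² ≥ (α−c)∫u². Any admissible α is ≤ 1 (rapidly oscillating u have ∫u²/∫(u')² → 0), and α = 1 would force 0 ≥ (1−c)∫u², impossible since c < 1; so 1−α > 0. By the sharp Poincaré inequality on H^1_0 of an interval of length L, ∫(u')² ≥ (π/L)²∫u² with equality for the first sine mode sin(π(x−x₀)/L) (x₀ the left endpoint), so the inequality holds for all u iff (1−α)(π/L)² ≥ α − c, i.e. α ≤ ((π/L)² + c)/((π/L)² + 1) = (1 + c(L/π)²)/(1 + (L/π)²). (Direct route, valid since c ≤ 0: Poincaré gives c∫u² ≥ c(L/π)²∫(u')², so a(u,u) ≥ (1 + c(L/π)²)∫(u')², while ||u||_{H^1}² ≤ (1 + (L/π)²)∫(u')²; dividing yields the same α.) With (π/L)² = π^2/9 and c = -1/3, the largest admissible constant is α = ((π/L)² + c)/((π/L)² + 1).
Simplifying, α = (-3 + π^2)/(9 + π^2).


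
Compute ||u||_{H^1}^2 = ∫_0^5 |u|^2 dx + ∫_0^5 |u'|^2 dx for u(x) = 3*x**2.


||u||_{H^1}^2 = 7125

The H^1 norm (squared) on an interval (0, L) is
  ||u||_{H^1}^2 = ∫_0^L u(x)^2 dx + ∫_0^L u'(x)^2 dx.
Compute u'(x) = 6*x.
Then u(x)^2 = 9*x**4 and u'(x)^2 = 36*x**2.
Integrate each monomial from 0 to 5 using ∫_0^5 c·x^n dx = c·5^(n+1)/(n+1):
  ∫_0^5 u(x)^2 dx = ∫_0^5 (9*x^4) dx. Term by term:
    ∫_0^5 9*x^4 dx = 5625.
  ∫_0^5 u'(x)^2 dx = ∫_0^5 (36*x^2) dx. Term by term:
    ∫_0^5 36*x^2 dx = 1500.
Adding: ||u||_{H^1}^2 = 5625 + 1500 = 7125.


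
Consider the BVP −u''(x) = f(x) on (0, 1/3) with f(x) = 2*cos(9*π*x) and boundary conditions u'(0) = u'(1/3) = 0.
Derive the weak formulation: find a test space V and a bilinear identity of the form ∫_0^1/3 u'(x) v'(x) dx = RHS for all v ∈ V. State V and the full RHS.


V = H^1(0, 1/3) (no boundary constraint on v; u is determined up to an additive constant); weak form: ∫_0^1/3 u'v' dx = ∫_0^1/3 (2*cos(9*π*x)) v dx for all v ∈ V.

Multiply both sides by a test function v and integrate from 0 to 1/3:
  ∫_0^1/3 −u''(x) v(x) dx = ∫_0^1/3 f(x) v(x) dx.
Integrate the LHS by parts once:
  ∫_0^1/3 −u'' v dx = −[u'(x) v(x)]_0^1/3 + ∫_0^1/3 u'(x) v'(x) dx.
Thus ∫_0^1/3 u'(x) v'(x) dx = ∫_0^1/3 f(x) v(x) dx + [u'(x) v(x)]_0^1/3.
Choose V so that boundary terms are either known or forced to vanish.
u has homogeneous Neumann: u'(0) = u'(1/3) = 0. So [u' v]_0^1/3 = 0·v(1/3) − 0·v(0) = 0 for any v; take V = H^1(0, 1/3).
Weak formulation: find u (satisfying any essential BC) such that ∫_0^1/3 u'(x) v'(x) dx = ∫_0^1/3 f v dx for all v ∈ V (homogeneous Neumann, so boundary terms vanish).
Substituting f(x) = 2*cos(9*π*x), the right-hand side is ∫_0^1/3 (2*cos(9*π*x)) v dx.
Compatibility check (pure Neumann): taking v ≡ 1 ∈ V gives 0 = ∫_0^1/3 f dx + (0) − (0), i.e. ∫_0^1/3 f dx must equal u'(0) − u'(1/3) = 0. Indeed ∫_0^1/3 (2*cos(9*π*x)) dx = 0, so the data are compatible. The solution is then unique only up to an additive constant (fix it e.g. by requiring ∫_0^1/3 u dx = 0).


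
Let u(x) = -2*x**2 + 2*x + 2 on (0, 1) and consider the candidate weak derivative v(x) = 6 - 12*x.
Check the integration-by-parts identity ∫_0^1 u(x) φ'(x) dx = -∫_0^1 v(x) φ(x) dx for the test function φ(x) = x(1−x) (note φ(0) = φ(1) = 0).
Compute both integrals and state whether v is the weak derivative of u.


LHS = 0, RHS = 0. No, v is not the weak derivative of u.

u(x) = -2*x**2 + 2*x + 2, classical derivative u'(x) = 2 - 4*x.
φ(x) = x(1−x), so φ'(x) = 1 - 2*x.
Note φ(0) = φ(1) = 0, so the boundary term u·φ vanishes.
LHS = ∫_0^1 u(x) φ'(x) dx = ∫_0^1 (4*x^3 - 6*x^2 - 2*x + 2) dx. Term by term:
  ∫_0^1 4*x^3 dx = 1;  ∫_0^1 -6*x^2 dx = -2;  ∫_0^1 -2*x dx = -1;
  ∫_0^1 2 dx = 2.
Sum: 1 − 2 − 1 + 2 = 0.
So LHS = 0.
∫_0^1 v(x) φ(x) dx = ∫_0^1 (12*x^3 - 18*x^2 + 6*x) dx. Term by term:
  ∫_0^1 12*x^3 dx = 3;  ∫_0^1 -18*x^2 dx = -6;  ∫_0^1 6*x dx = 3.
Sum: 3 − 6 + 3 = 0.
So RHS = -∫_0^1 v(x) φ(x) dx = 0.
LHS = RHS, so the identity holds for this particular φ. But this is necessary, not sufficient: a weak derivative must satisfy the identity for EVERY test function in C_c^∞(0, 1).
Here u is smooth, so its weak derivative equals its classical derivative u'(x) = 2 - 4*x. Since v(x) = 6 - 12*x ≠ u'(x), v is NOT the weak derivative of u — the agreement for this single φ is a coincidence (the difference v − u' happens to be L²-orthogonal to this φ).


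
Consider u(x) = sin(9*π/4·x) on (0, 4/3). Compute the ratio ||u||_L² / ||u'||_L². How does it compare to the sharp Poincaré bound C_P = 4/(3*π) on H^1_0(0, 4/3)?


||u||_L² / ||u'||_L² = 4/(9*π) < C_P = 4/(3*π).

u(x) = sin(9*π/4·x), so u'(x) = 9*π*cos(9*π*x/4)/4.
Writing u(x) = A·sin(kπx/L) with A = 1 and k = 3, use ∫_0^L sin²(kπx/L) dx = L/2 and ∫_0^L cos²(kπx/L) dx = L/2.
u² = 1·sin²(9*π/4·x) and (u')² = 81*π^2/16·cos²(9*π/4·x), and each of sin², cos² integrates to L/2 = 2/3 over (0, 4/3).
∫_0^4/3 u² dx = 2/3, so ||u||_L² = sqrt(6)/3.
∫_0^4/3 (u')² dx = 27*π^2/8, so ||u'||_L² = 3*sqrt(6)*π/4.
Ratio ||u||_L² / ||u'||_L² = 4/(9*π).
Sharp Poincaré constant on H^1_0(0, 4/3) is C_P = L/π = 4/(3*π), achieved by sin(3*π/4·x).
This is the k = 3 harmonic; the ratio L/(kπ) is strictly less than C_P = L/π, consistent with the sharp inequality ||u||_L² ≤ C_P ||u'||_L².


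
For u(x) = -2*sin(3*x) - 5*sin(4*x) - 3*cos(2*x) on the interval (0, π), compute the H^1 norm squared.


||u||_{H^1(0,π)}^2 = 72 + 255*π

u'(x) = 6*sin(2*x) - 6*cos(3*x) - 20*cos(4*x).
Expand u² and (u')² and integrate term by term on (0, π), using: for integers n ≥ 1, ∫_0^π sin²(nx) dx = ∫_0^π cos²(nx) dx = π/2; for n ≠ n', ∫_0^π sin(nx)sin(n'x) dx = ∫_0^π cos(nx)cos(n'x) dx = 0; and by product-to-sum, ∫_0^π sin(nx)cos(n'x) dx = ½∫_0^π [sin((n+n')x) + sin((n−n')x)] dx, which is 0 when n+n' is even and 2n/(n²−n'²) when n+n' is odd (it need not vanish on (0, π)).
  u² squared terms: (-5)²·∫sin(4x)² dx = 25·π/2 = 25*π/2;  (-3)²·∫cos(2x)² dx = 9·π/2 = 9*π/2;  (-2)²·∫sin(3x)² dx = 4·π/2 = 2*π.
  u² cross terms: 2·(-5)·(-3)·∫sin(4x)·cos(2x) dx = 30·(0) = 0;  2·(-5)·(-2)·∫sin(4x)·sin(3x) dx = 20·(0) = 0;  2·(-3)·(-2)·∫cos(2x)·sin(3x) dx = 12·(6/5) = 72/5.
  So ∫_0^π u² dx = 25*π/2 + 9*π/2 + 2*π + 0 + 0 + 72/5 = 72/5 + 19*π.
  (u')² squared terms: (-20)²·∫cos(4x)² dx = 400·π/2 = 200*π;  (-6)²·∫cos(3x)² dx = 36·π/2 = 18*π;  (6)²·∫sin(2x)² dx = 36·π/2 = 18*π.
  (u')² cross terms: 2·(-20)·(-6)·∫cos(4x)·cos(3x) dx = 240·(0) = 0;  2·(-20)·(6)·∫cos(4x)·sin(2x) dx = -240·(0) = 0;  2·(-6)·(6)·∫cos(3x)·sin(2x) dx = -72·(-4/5) = 288/5.
  So ∫_0^π (u')² dx = 200*π + 18*π + 18*π + 0 + 0 + 288/5 = 288/5 + 236*π.
||u||_{H^1}^2 = (72/5 + 19*π) + (288/5 + 236*π) = 72 + 255*π.


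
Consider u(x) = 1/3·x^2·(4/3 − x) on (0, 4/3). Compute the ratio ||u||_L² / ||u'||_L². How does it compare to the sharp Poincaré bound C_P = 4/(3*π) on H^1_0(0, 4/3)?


||u||_L² / ||u'||_L² = 2*sqrt(14)/21 < C_P = 4/(3*π).

u(x) = 1/3·x^2·(4/3 − x), so u'(x) = x*(8 - 9*x)/9.
u(x) = 1/3·x^2·(4/3 − x) vanishes at x = 0 and x = 4/3, so u ∈ H^1_0(0, 4/3). Differentiate via the product rule and integrate the resulting polynomials term by term.
  ∫_0^4/3 u² dx = ∫_0^4/3 (x^6/9 - 8*x^5/27 + 16*x^4/81) dx. Term by term:
    ∫_0^4/3 x^6/9 dx = 16384/137781;  ∫_0^4/3 -8*x^5/27 dx = -16384/59049;  ∫_0^4/3 16*x^4/81 dx = 16384/98415.
  Sum: 16384/137781 − 16384/59049 + 16384/98415 = 16384/2066715.
  ∫_0^4/3 (u')² dx = ∫_0^4/3 (x^4 - 16*x^3/9 + 64*x^2/81) dx. Term by term:
    ∫_0^4/3 x^4 dx = 1024/1215;  ∫_0^4/3 -16*x^3/9 dx = -1024/729;  ∫_0^4/3 64*x^2/81 dx = 4096/6561.
  Sum: 1024/1215 − 1024/729 + 4096/6561 = 2048/32805.
∫_0^4/3 u² dx = 16384/2066715, so ||u||_L² = 128*sqrt(35)/8505.
∫_0^4/3 (u')² dx = 2048/32805, so ||u'||_L² = 32*sqrt(10)/405.
Ratio ||u||_L² / ||u'||_L² = 2*sqrt(14)/21.
Sharp Poincaré constant on H^1_0(0, 4/3) is C_P = L/π = 4/(3*π), achieved by sin(3*π/4·x).
A polynomial bump cannot attain the sharp Poincaré constant (only the first sine eigenfunction does), so the ratio is strictly less than C_P, consistent with ||u||_L² ≤ C_P ||u'||_L².


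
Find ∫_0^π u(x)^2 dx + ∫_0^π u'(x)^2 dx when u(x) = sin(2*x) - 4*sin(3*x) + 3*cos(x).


||u||_{H^1(0,π)}^2 = 16 + 183*π/2

u'(x) = -3*sin(x) + 2*cos(2*x) - 12*cos(3*x).
Expand u² and (u')² and integrate term by term on (0, π), using: for integers n ≥ 1, ∫_0^π sin²(nx) dx = ∫_0^π cos²(nx) dx = π/2; for n ≠ n', ∫_0^π sin(nx)sin(n'x) dx = ∫_0^π cos(nx)cos(n'x) dx = 0; and by product-to-sum, ∫_0^π sin(nx)cos(n'x) dx = ½∫_0^π [sin((n+n')x) + sin((n−n')x)] dx, which is 0 when n+n' is even and 2n/(n²−n'²) when n+n' is odd (it need not vanish on (0, π)).
  u² squared terms: (-4)²·∫sin(3x)² dx = 16·π/2 = 8*π;  (3)²·∫cos(x)² dx = 9·π/2 = 9*π/2;  (1)²·∫sin(2x)² dx = 1·π/2 = π/2.
  u² cross terms: 2·(-4)·(3)·∫sin(3x)·cos(x) dx = -24·(0) = 0;  2·(-4)·(1)·∫sin(3x)·sin(2x) dx = -8·(0) = 0;  2·(3)·(1)·∫cos(x)·sin(2x) dx = 6·(4/3) = 8.
  So ∫_0^π u² dx = 8*π + 9*π/2 + π/2 + 0 + 0 + 8 = 8 + 13*π.
  (u')² squared terms: (-12)²·∫cos(3x)² dx = 144·π/2 = 72*π;  (-3)²·∫sin(x)² dx = 9·π/2 = 9*π/2;  (2)²·∫cos(2x)² dx = 4·π/2 = 2*π.
  (u')² cross terms: 2·(-12)·(-3)·∫cos(3x)·sin(x) dx = 72·(0) = 0;  2·(-12)·(2)·∫cos(3x)·cos(2x) dx = -48·(0) = 0;  2·(-3)·(2)·∫sin(x)·cos(2x) dx = -12·(-2/3) = 8.
  So ∫_0^π (u')² dx = 72*π + 9*π/2 + 2*π + 0 + 0 + 8 = 8 + 157*π/2.
||u||_{H^1}^2 = (8 + 13*π) + (8 + 157*π/2) = 16 + 183*π/2.


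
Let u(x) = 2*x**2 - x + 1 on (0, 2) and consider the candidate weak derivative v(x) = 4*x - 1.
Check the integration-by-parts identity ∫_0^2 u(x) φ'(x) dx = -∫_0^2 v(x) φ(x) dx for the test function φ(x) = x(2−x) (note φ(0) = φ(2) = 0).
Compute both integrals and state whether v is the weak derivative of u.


LHS = -4, RHS = -4. Yes, v = u' weakly.

u(x) = 2*x**2 - x + 1, classical derivative u'(x) = 4*x - 1.
φ(x) = x(2−x), so φ'(x) = 2 - 2*x.
Note φ(0) = φ(2) = 0, so the boundary term u·φ vanishes.
LHS = ∫_0^2 u(x) φ'(x) dx = ∫_0^2 (-4*x^3 + 6*x^2 - 4*x + 2) dx. Term by term:
  ∫_0^2 -4*x^3 dx = -16;  ∫_0^2 6*x^2 dx = 16;  ∫_0^2 -4*x dx = -8;
  ∫_0^2 2 dx = 4.
Sum: -16 + 16 − 8 + 4 = -4.
So LHS = -4.
∫_0^2 v(x) φ(x) dx = ∫_0^2 (-4*x^3 + 9*x^2 - 2*x) dx. Term by term:
  ∫_0^2 -4*x^3 dx = -16;  ∫_0^2 9*x^2 dx = 24;  ∫_0^2 -2*x dx = -4.
Sum: -16 + 24 − 4 = 4.
So RHS = -∫_0^2 v(x) φ(x) dx = -4.
LHS = RHS, so the identity holds for this test φ.
Moreover u is smooth here and v(x) = u'(x) = 4*x - 1 pointwise, so the identity holds for every test function. Hence v is the weak derivative of u.


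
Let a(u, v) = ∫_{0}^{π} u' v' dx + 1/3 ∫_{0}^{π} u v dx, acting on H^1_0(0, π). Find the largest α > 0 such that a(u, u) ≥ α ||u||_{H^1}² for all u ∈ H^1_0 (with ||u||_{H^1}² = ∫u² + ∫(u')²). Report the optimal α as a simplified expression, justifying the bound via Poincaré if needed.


α = 2/3

Coercivity of a(·,·) on H^1_0(0, π) means a(u, u) ≥ α ||u||_{H^1}² for every u ∈ H^1_0.
The interval has length L = π, and Poincaré/coercivity depend only on L. Here a(u, u) = ∫(u')² + (1/3)·∫u².
Here 0 < c = 1/3 < 1. The condition a(u,u) ≥ α||u||_{H^1}² reads (1−α)∫(u')² ≥ (α−c)∫u². Any admissible α is ≤ 1 (rapidly oscillating u have ∫u²/∫(u')² → 0), and α = 1 would force 0 ≥ (1−c)∫u², impossible since c < 1; so 1−α > 0. By the sharp Poincaré inequality on H^1_0 of an interval of length L, ∫(u')² ≥ (π/L)²∫u² with equality for the first sine mode sin(π(x−x₀)/L) (x₀ the left endpoint), so the inequality holds for all u iff (1−α)(π/L)² ≥ α − c, i.e. α ≤ ((π/L)² + c)/((π/L)² + 1) = (1 + c(L/π)²)/(1 + (L/π)²). With (π/L)² = 1 and c = 1/3, the largest admissible constant is α = ((π/L)² + c)/((π/L)² + 1).
Simplifying, α = 2/3.


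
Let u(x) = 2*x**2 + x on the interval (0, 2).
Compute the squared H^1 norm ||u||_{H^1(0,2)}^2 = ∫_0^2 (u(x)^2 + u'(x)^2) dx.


||u||_{H^1}^2 = 1574/15

The H^1 norm (squared) on an interval (0, L) is
  ||u||_{H^1}^2 = ∫_0^L u(x)^2 dx + ∫_0^L u'(x)^2 dx.
Compute u'(x) = 4*x + 1.
Then u(x)^2 = 4*x**4 + 4*x**3 + x**2 and u'(x)^2 = 16*x**2 + 8*x + 1.
Integrate each monomial from 0 to 2 using ∫_0^2 c·x^n dx = c·2^(n+1)/(n+1):
  ∫_0^2 u(x)^2 dx = ∫_0^2 (4*x^4 + 4*x^3 + x^2) dx. Term by term:
    ∫_0^2 4*x^4 dx = 128/5;  ∫_0^2 4*x^3 dx = 16;  ∫_0^2 x^2 dx = 8/3.
  Sum: 128/5 + 16 + 8/3 = 664/15.
  ∫_0^2 u'(x)^2 dx = ∫_0^2 (16*x^2 + 8*x + 1) dx. Term by term:
    ∫_0^2 16*x^2 dx = 128/3;  ∫_0^2 8*x dx = 16;  ∫_0^2 1 dx = 2.
  Sum: 128/3 + 16 + 2 = 182/3.
Adding: ||u||_{H^1}^2 = 664/15 + 182/3 = 1574/15.


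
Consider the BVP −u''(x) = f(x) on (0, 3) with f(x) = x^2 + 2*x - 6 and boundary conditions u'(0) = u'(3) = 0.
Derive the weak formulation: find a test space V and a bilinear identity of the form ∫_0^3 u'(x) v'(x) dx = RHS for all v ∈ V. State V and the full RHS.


V = H^1(0, 3) (no boundary constraint on v; u is determined up to an additive constant); weak form: ∫_0^3 u'v' dx = ∫_0^3 (x^2 + 2*x - 6) v dx for all v ∈ V.

Multiply both sides by a test function v and integrate from 0 to 3:
  ∫_0^3 −u''(x) v(x) dx = ∫_0^3 f(x) v(x) dx.
Integrate the LHS by parts once:
  ∫_0^3 −u'' v dx = −[u'(x) v(x)]_0^3 + ∫_0^3 u'(x) v'(x) dx.
Thus ∫_0^3 u'(x) v'(x) dx = ∫_0^3 f(x) v(x) dx + [u'(x) v(x)]_0^3.
Choose V so that boundary terms are either known or forced to vanish.
u has homogeneous Neumann: u'(0) = u'(3) = 0. So [u' v]_0^3 = 0·v(3) − 0·v(0) = 0 for any v; take V = H^1(0, 3).
Weak formulation: find u (satisfying any essential BC) such that ∫_0^3 u'(x) v'(x) dx = ∫_0^3 f v dx for all v ∈ V (homogeneous Neumann, so boundary terms vanish).
Substituting f(x) = x^2 + 2*x - 6, the right-hand side is ∫_0^3 (x^2 + 2*x - 6) v dx.
Compatibility check (pure Neumann): taking v ≡ 1 ∈ V gives 0 = ∫_0^3 f dx + (0) − (0), i.e. ∫_0^3 f dx must equal u'(0) − u'(3) = 0. Indeed ∫_0^3 (x^2 + 2*x - 6) dx = 0, so the data are compatible. The solution is then unique only up to an additive constant (fix it e.g. by requiring ∫_0^3 u dx = 0).


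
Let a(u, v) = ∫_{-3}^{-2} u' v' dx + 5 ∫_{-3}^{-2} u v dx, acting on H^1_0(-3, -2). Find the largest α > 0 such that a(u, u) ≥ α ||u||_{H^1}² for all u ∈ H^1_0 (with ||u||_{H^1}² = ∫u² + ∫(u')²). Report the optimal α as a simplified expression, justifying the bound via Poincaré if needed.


α = 1

Coercivity of a(·,·) on H^1_0(-3, -2) means a(u, u) ≥ α ||u||_{H^1}² for every u ∈ H^1_0.
The interval has length L = 1, and Poincaré/coercivity depend only on L. Here a(u, u) = ∫(u')² + (5)·∫u².
Here c = 5 ≥ 1, so a(u,u) = ∫(u')² + c∫u² ≥ ∫(u')² + ∫u² = ||u||_{H^1}², i.e. α = 1 works. No larger α is possible: a(u,u) ≥ α||u||_{H^1}² means (1−α)∫(u')² ≥ (α−c)∫u², and for the modes u_n = sin(nπ(x−x₀)/L) (x₀ the left endpoint) one has ∫u_n²/∫(u_n')² = (L/(nπ))² → 0, so a(u_n,u_n)/||u_n||_{H^1}² → 1. Hence the optimal constant is α = 1.
Therefore α = 1.


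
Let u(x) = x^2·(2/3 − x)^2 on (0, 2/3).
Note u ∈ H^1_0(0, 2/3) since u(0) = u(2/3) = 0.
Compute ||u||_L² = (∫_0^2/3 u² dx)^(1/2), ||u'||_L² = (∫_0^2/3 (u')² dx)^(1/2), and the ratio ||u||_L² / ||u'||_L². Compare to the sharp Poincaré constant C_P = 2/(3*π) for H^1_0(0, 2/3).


||u||_L² / ||u'||_L² = sqrt(3)/9 < C_P = 2/(3*π).

u(x) = x^2·(2/3 − x)^2, so u'(x) = 4*x*(3*x - 2)*(3*x - 1)/9.
u(x) = x^2·(2/3 − x)^2 vanishes at x = 0 and x = 2/3, so u ∈ H^1_0(0, 2/3). Differentiate via the product rule and integrate the resulting polynomials term by term.
  ∫_0^2/3 u² dx = ∫_0^2/3 (x^8 - 8*x^7/3 + 8*x^6/3 - 32*x^5/27 + 16*x^4/81) dx. Term by term:
    ∫_0^2/3 x^8 dx = 512/177147;  ∫_0^2/3 -8*x^7/3 dx = -256/19683;  ∫_0^2/3 8*x^6/3 dx = 1024/45927;
    ∫_0^2/3 -32*x^5/27 dx = -1024/59049;  ∫_0^2/3 16*x^4/81 dx = 512/98415.
  Sum: 512/177147 − 256/19683 + 1024/45927 − 1024/59049 + 512/98415 = 256/6200145.
  ∫_0^2/3 (u')² dx = ∫_0^2/3 (16*x^6 - 32*x^5 + 208*x^4/9 - 64*x^3/9 + 64*x^2/81) dx. Term by term:
    ∫_0^2/3 16*x^6 dx = 2048/15309;  ∫_0^2/3 -32*x^5 dx = -1024/2187;  ∫_0^2/3 208*x^4/9 dx = 6656/10935;
    ∫_0^2/3 -64*x^3/9 dx = -256/729;  ∫_0^2/3 64*x^2/81 dx = 512/6561.
  Sum: 2048/15309 − 1024/2187 + 6656/10935 − 256/729 + 512/6561 = 256/229635.
∫_0^2/3 u² dx = 256/6200145, so ||u||_L² = 16*sqrt(105)/25515.
∫_0^2/3 (u')² dx = 256/229635, so ||u'||_L² = 16*sqrt(35)/2835.
Ratio ||u||_L² / ||u'||_L² = sqrt(3)/9.
Sharp Poincaré constant on H^1_0(0, 2/3) is C_P = L/π = 2/(3*π), achieved by sin(3*π/2·x).
A polynomial bump cannot attain the sharp Poincaré constant (only the first sine eigenfunction does), so the ratio is strictly less than C_P, consistent with ||u||_L² ≤ C_P ||u'||_L².


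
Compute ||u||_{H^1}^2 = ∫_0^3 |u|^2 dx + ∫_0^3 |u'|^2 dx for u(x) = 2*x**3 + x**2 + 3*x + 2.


||u||_{H^1}^2 = 385743/70

The H^1 norm (squared) on an interval (0, L) is
  ||u||_{H^1}^2 = ∫_0^L u(x)^2 dx + ∫_0^L u'(x)^2 dx.
Compute u'(x) = 6*x**2 + 2*x + 3.
Then u(x)^2 = 4*x**6 + 4*x**5 + 13*x**4 + 14*x**3 + 13*x**2 + 12*x + 4 and u'(x)^2 = 36*x**4 + 24*x**3 + 40*x**2 + 12*x + 9.
Integrate each monomial from 0 to 3 using ∫_0^3 c·x^n dx = c·3^(n+1)/(n+1):
  ∫_0^3 u(x)^2 dx = ∫_0^3 (4*x^6 + 4*x^5 + 13*x^4 + 14*x^3 + 13*x^2 + 12*x + 4) dx. Term by term:
    ∫_0^3 4*x^6 dx = 8748/7;  ∫_0^3 4*x^5 dx = 486;  ∫_0^3 13*x^4 dx = 3159/5;
    ∫_0^3 14*x^3 dx = 567/2;  ∫_0^3 13*x^2 dx = 117;  ∫_0^3 12*x dx = 54;
    ∫_0^3 4 dx = 12.
  Sum: 8748/7 + 486 + 3159/5 + 567/2 + 117 + 54 + 12 = 198381/70.
  ∫_0^3 u'(x)^2 dx = ∫_0^3 (36*x^4 + 24*x^3 + 40*x^2 + 12*x + 9) dx. Term by term:
    ∫_0^3 36*x^4 dx = 8748/5;  ∫_0^3 24*x^3 dx = 486;  ∫_0^3 40*x^2 dx = 360;
    ∫_0^3 12*x dx = 54;  ∫_0^3 9 dx = 27.
  Sum: 8748/5 + 486 + 360 + 54 + 27 = 13383/5.
Adding: ||u||_{H^1}^2 = 198381/70 + 13383/5 = 385743/70.


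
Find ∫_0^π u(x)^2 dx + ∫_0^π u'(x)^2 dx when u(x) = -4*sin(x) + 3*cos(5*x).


||u||_{H^1(0,π)}^2 = 133*π

u'(x) = -15*sin(5*x) - 4*cos(x).
Expand u² and (u')² and integrate term by term on (0, π), using: for integers n ≥ 1, ∫_0^π sin²(nx) dx = ∫_0^π cos²(nx) dx = π/2; for n ≠ n', ∫_0^π sin(nx)sin(n'x) dx = ∫_0^π cos(nx)cos(n'x) dx = 0; and by product-to-sum, ∫_0^π sin(nx)cos(n'x) dx = ½∫_0^π [sin((n+n')x) + sin((n−n')x)] dx, which is 0 when n+n' is even and 2n/(n²−n'²) when n+n' is odd (it need not vanish on (0, π)).
  u² squared terms: (-4)²·∫sin(x)² dx = 16·π/2 = 8*π;  (3)²·∫cos(5x)² dx = 9·π/2 = 9*π/2.
  u² cross terms: 2·(-4)·(3)·∫sin(x)·cos(5x) dx = -24·(0) = 0.
  So ∫_0^π u² dx = 8*π + 9*π/2 + 0 = 25*π/2.
  (u')² squared terms: (-15)²·∫sin(5x)² dx = 225·π/2 = 225*π/2;  (-4)²·∫cos(x)² dx = 16·π/2 = 8*π.
  (u')² cross terms: 2·(-15)·(-4)·∫sin(5x)·cos(x) dx = 120·(0) = 0.
  So ∫_0^π (u')² dx = 225*π/2 + 8*π + 0 = 241*π/2.
||u||_{H^1}^2 = (25*π/2) + (241*π/2) = 133*π.


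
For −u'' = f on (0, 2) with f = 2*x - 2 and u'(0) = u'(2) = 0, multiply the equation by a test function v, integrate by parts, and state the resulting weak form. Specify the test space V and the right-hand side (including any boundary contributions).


V = H^1(0, 2) (no boundary constraint on v; u is determined up to an additive constant); weak form: ∫_0^2 u'v' dx = ∫_0^2 (2*x - 2) v dx for all v ∈ V.

Multiply both sides by a test function v and integrate from 0 to 2:
  ∫_0^2 −u''(x) v(x) dx = ∫_0^2 f(x) v(x) dx.
Integrate the LHS by parts once:
  ∫_0^2 −u'' v dx = −[u'(x) v(x)]_0^2 + ∫_0^2 u'(x) v'(x) dx.
Thus ∫_0^2 u'(x) v'(x) dx = ∫_0^2 f(x) v(x) dx + [u'(x) v(x)]_0^2.
Choose V so that boundary terms are either known or forced to vanish.
u has homogeneous Neumann: u'(0) = u'(2) = 0. So [u' v]_0^2 = 0·v(2) − 0·v(0) = 0 for any v; take V = H^1(0, 2).
Weak formulation: find u (satisfying any essential BC) such that ∫_0^2 u'(x) v'(x) dx = ∫_0^2 f v dx for all v ∈ V (homogeneous Neumann, so boundary terms vanish).
Substituting f(x) = 2*x - 2, the right-hand side is ∫_0^2 (2*x - 2) v dx.
Compatibility check (pure Neumann): taking v ≡ 1 ∈ V gives 0 = ∫_0^2 f dx + (0) − (0), i.e. ∫_0^2 f dx must equal u'(0) − u'(2) = 0. Indeed ∫_0^2 (2*x - 2) dx = 0, so the data are compatible. The solution is then unique only up to an additive constant (fix it e.g. by requiring ∫_0^2 u dx = 0).


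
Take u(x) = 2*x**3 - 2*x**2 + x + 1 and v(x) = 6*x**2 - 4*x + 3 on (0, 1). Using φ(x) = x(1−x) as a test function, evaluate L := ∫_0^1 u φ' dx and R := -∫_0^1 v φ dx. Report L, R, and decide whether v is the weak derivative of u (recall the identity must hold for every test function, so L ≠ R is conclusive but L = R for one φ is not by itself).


LHS = -2/15, RHS = -7/15. No, v is not the weak derivative of u.

u(x) = 2*x**3 - 2*x**2 + x + 1, classical derivative u'(x) = 6*x**2 - 4*x + 1.
φ(x) = x(1−x), so φ'(x) = 1 - 2*x.
Note φ(0) = φ(1) = 0, so the boundary term u·φ vanishes.
LHS = ∫_0^1 u(x) φ'(x) dx = ∫_0^1 (-4*x^4 + 6*x^3 - 4*x^2 - x + 1) dx. Term by term:
  ∫_0^1 -4*x^4 dx = -4/5;  ∫_0^1 6*x^3 dx = 3/2;  ∫_0^1 -4*x^2 dx = -4/3;
  ∫_0^1 -x dx = -1/2;  ∫_0^1 1 dx = 1.
Sum: -4/5 + 3/2 − 4/3 − 1/2 + 1 = -2/15.
So LHS = -2/15.
∫_0^1 v(x) φ(x) dx = ∫_0^1 (-6*x^4 + 10*x^3 - 7*x^2 + 3*x) dx. Term by term:
  ∫_0^1 -6*x^4 dx = -6/5;  ∫_0^1 10*x^3 dx = 5/2;  ∫_0^1 -7*x^2 dx = -7/3;
  ∫_0^1 3*x dx = 3/2.
Sum: -6/5 + 5/2 − 7/3 + 3/2 = 7/15.
So RHS = -∫_0^1 v(x) φ(x) dx = -7/15.
LHS − RHS = 1/3 ≠ 0, so the identity fails.
(For a valid weak derivative the identity must hold for EVERY test function, in particular this one. The failure shows v is NOT the weak derivative of u.)
Correct weak derivative would be u'(x) = 6*x**2 - 4*x + 1.


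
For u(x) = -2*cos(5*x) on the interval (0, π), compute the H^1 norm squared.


||u||_{H^1(0,π)}^2 = 52*π

u'(x) = 10*sin(5*x).
Expand u² and (u')² and integrate term by term on (0, π), using: for integers n ≥ 1, ∫_0^π sin²(nx) dx = ∫_0^π cos²(nx) dx = π/2; for n ≠ n', ∫_0^π sin(nx)sin(n'x) dx = ∫_0^π cos(nx)cos(n'x) dx = 0; and by product-to-sum, ∫_0^π sin(nx)cos(n'x) dx = ½∫_0^π [sin((n+n')x) + sin((n−n')x)] dx, which is 0 when n+n' is even and 2n/(n²−n'²) when n+n' is odd (it need not vanish on (0, π)).
  u² squared terms: (-2)²·∫cos(5x)² dx = 4·π/2 = 2*π.
  So ∫_0^π u² dx = 2*π.
  (u')² squared terms: (10)²·∫sin(5x)² dx = 100·π/2 = 50*π.
  So ∫_0^π (u')² dx = 50*π.
||u||_{H^1}^2 = (2*π) + (50*π) = 52*π.


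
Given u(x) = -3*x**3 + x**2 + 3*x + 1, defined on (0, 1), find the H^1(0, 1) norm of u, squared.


||u||_{H^1}^2 = 353/35

The H^1 norm (squared) on an interval (0, L) is
  ||u||_{H^1}^2 = ∫_0^L u(x)^2 dx + ∫_0^L u'(x)^2 dx.
Compute u'(x) = -9*x**2 + 2*x + 3.
Then u(x)^2 = 9*x**6 - 6*x**5 - 17*x**4 + 11*x**2 + 6*x + 1 and u'(x)^2 = 81*x**4 - 36*x**3 - 50*x**2 + 12*x + 9.
Integrate each monomial from 0 to 1 using ∫_0^1 c·x^n dx = c·1^(n+1)/(n+1):
  ∫_0^1 u(x)^2 dx = ∫_0^1 (9*x^6 - 6*x^5 - 17*x^4 + 11*x^2 + 6*x + 1) dx. Term by term:
    ∫_0^1 9*x^6 dx = 9/7;  ∫_0^1 -6*x^5 dx = -1;  ∫_0^1 -17*x^4 dx = -17/5;
    ∫_0^1 11*x^2 dx = 11/3;  ∫_0^1 6*x dx = 3;  ∫_0^1 1 dx = 1.
  Sum: 9/7 − 1 − 17/5 + 11/3 + 3 + 1 = 478/105.
  ∫_0^1 u'(x)^2 dx = ∫_0^1 (81*x^4 - 36*x^3 - 50*x^2 + 12*x + 9) dx. Term by term:
    ∫_0^1 81*x^4 dx = 81/5;  ∫_0^1 -36*x^3 dx = -9;  ∫_0^1 -50*x^2 dx = -50/3;
    ∫_0^1 12*x dx = 6;  ∫_0^1 9 dx = 9.
  Sum: 81/5 − 9 − 50/3 + 6 + 9 = 83/15.
Adding: ||u||_{H^1}^2 = 478/105 + 83/15 = 353/35.


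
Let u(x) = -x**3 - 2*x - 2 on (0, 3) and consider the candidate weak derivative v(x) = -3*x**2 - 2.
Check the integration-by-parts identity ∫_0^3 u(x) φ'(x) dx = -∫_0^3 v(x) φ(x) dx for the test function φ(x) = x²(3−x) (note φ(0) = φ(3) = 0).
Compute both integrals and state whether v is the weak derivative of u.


LHS = 432/5, RHS = 432/5. Yes, v = u' weakly.

u(x) = -x**3 - 2*x - 2, classical derivative u'(x) = -3*x**2 - 2.
φ(x) = x²(3−x), so φ'(x) = 3*x*(2 - x).
Note φ(0) = φ(3) = 0, so the boundary term u·φ vanishes.
LHS = ∫_0^3 u(x) φ'(x) dx = ∫_0^3 (3*x^5 - 6*x^4 + 6*x^3 - 6*x^2 - 12*x) dx. Term by term:
  ∫_0^3 3*x^5 dx = 729/2;  ∫_0^3 -6*x^4 dx = -1458/5;  ∫_0^3 6*x^3 dx = 243/2;
  ∫_0^3 -6*x^2 dx = -54;  ∫_0^3 -12*x dx = -54.
Sum: 729/2 − 1458/5 + 243/2 − 54 − 54 = 432/5.
So LHS = 432/5.
∫_0^3 v(x) φ(x) dx = ∫_0^3 (3*x^5 - 9*x^4 + 2*x^3 - 6*x^2) dx. Term by term:
  ∫_0^3 3*x^5 dx = 729/2;  ∫_0^3 -9*x^4 dx = -2187/5;  ∫_0^3 2*x^3 dx = 81/2;
  ∫_0^3 -6*x^2 dx = -54.
Sum: 729/2 − 2187/5 + 81/2 − 54 = -432/5.
So RHS = -∫_0^3 v(x) φ(x) dx = 432/5.
LHS = RHS, so the identity holds for this test φ.
Moreover u is smooth here and v(x) = u'(x) = -3*x**2 - 2 pointwise, so the identity holds for every test function. Hence v is the weak derivative of u.


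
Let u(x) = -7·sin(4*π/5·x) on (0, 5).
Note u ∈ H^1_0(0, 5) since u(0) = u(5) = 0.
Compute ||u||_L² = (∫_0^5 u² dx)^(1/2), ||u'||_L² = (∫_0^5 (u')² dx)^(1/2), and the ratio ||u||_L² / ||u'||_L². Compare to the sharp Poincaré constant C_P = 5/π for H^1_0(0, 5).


||u||_L² / ||u'||_L² = 5/(4*π) < C_P = 5/π.

u(x) = -7·sin(4*π/5·x), so u'(x) = -28*π*cos(4*π*x/5)/5.
Writing u(x) = A·sin(kπx/L) with A = -7 and k = 4, use ∫_0^L sin²(kπx/L) dx = L/2 and ∫_0^L cos²(kπx/L) dx = L/2.
u² = 49·sin²(4*π/5·x) and (u')² = 784*π^2/25·cos²(4*π/5·x), and each of sin², cos² integrates to L/2 = 5/2 over (0, 5).
∫_0^5 u² dx = 245/2, so ||u||_L² = 7*sqrt(10)/2.
∫_0^5 (u')² dx = 392*π^2/5, so ||u'||_L² = 14*sqrt(10)*π/5.
Ratio ||u||_L² / ||u'||_L² = 5/(4*π).
Sharp Poincaré constant on H^1_0(0, 5) is C_P = L/π = 5/π, achieved by sin(π/5·x).
This is the k = 4 harmonic; the ratio L/(kπ) is strictly less than C_P = L/π, consistent with the sharp inequality ||u||_L² ≤ C_P ||u'||_L².


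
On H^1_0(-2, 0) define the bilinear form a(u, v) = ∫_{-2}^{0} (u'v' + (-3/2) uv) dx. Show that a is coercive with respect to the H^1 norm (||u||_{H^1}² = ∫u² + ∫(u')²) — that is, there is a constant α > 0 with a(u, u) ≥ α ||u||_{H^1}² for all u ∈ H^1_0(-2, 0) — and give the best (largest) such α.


α = (-6 + π^2)/(4 + π^2)

Coercivity of a(·,·) on H^1_0(-2, 0) means a(u, u) ≥ α ||u||_{H^1}² for every u ∈ H^1_0.
The interval has length L = 2, and Poincaré/coercivity depend only on L. Here a(u, u) = ∫(u')² + (-3/2)·∫u².
Here c = -3/2 < 0 with |c| < (π/L)² = π^2/4, so coercivity still holds. The condition a(u,u) ≥ α||u||_{H^1}² reads (1−α)∫(u')² ≥ (α−c)∫u². Any admissible α is ≤ 1 (rapidly oscillating u have ∫u²/∫(u')² → 0), and α = 1 would force 0 ≥ (1−c)∫u², impossible since c < 1; so 1−α > 0. By the sharp Poincaré inequality on H^1_0 of an interval of length L, ∫(u')² ≥ (π/L)²∫u² with equality for the first sine mode sin(π(x−x₀)/L) (x₀ the left endpoint), so the inequality holds for all u iff (1−α)(π/L)² ≥ α − c, i.e. α ≤ ((π/L)² + c)/((π/L)² + 1) = (1 + c(L/π)²)/(1 + (L/π)²). (Direct route, valid since c ≤ 0: Poincaré gives c∫u² ≥ c(L/π)²∫(u')², so a(u,u) ≥ (1 + c(L/π)²)∫(u')², while ||u||_{H^1}² ≤ (1 + (L/π)²)∫(u')²; dividing yields the same α.) With (π/L)² = π^2/4 and c = -3/2, the largest admissible constant is α = ((π/L)² + c)/((π/L)² + 1).
Simplifying, α = (-6 + π^2)/(4 + π^2).


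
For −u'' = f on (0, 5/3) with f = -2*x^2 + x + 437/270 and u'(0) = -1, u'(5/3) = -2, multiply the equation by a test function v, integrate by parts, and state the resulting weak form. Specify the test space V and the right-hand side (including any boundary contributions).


V = H^1(0, 5/3) (v unrestricted at boundary; u is determined up to an additive constant); weak form: ∫_0^5/3 u'v' dx = ∫_0^5/3 (-2*x^2 + x + 437/270) v dx − 2·v(5/3) + v(0) for all v ∈ V.

Multiply both sides by a test function v and integrate from 0 to 5/3:
  ∫_0^5/3 −u''(x) v(x) dx = ∫_0^5/3 f(x) v(x) dx.
Integrate the LHS by parts once:
  ∫_0^5/3 −u'' v dx = −[u'(x) v(x)]_0^5/3 + ∫_0^5/3 u'(x) v'(x) dx.
Thus ∫_0^5/3 u'(x) v'(x) dx = ∫_0^5/3 f(x) v(x) dx + [u'(x) v(x)]_0^5/3.
Choose V so that boundary terms are either known or forced to vanish.
u has inhomogeneous Neumann u'(0) = -1, u'(5/3) = -2. [u' v]_0^5/3 = (-2)·v(5/3) − (-1)·v(0) = − 2·v(5/3) + v(0). Take V = H^1(0, 5/3); boundary term becomes part of RHS.
Weak formulation: find u (satisfying any essential BC) such that ∫_0^5/3 u'(x) v'(x) dx = ∫_0^5/3 f v dx − 2·v(5/3) + v(0) for all v ∈ V (Neumann data are natural BCs: they enter the RHS as boundary terms).
Substituting f(x) = -2*x^2 + x + 437/270, the right-hand side is ∫_0^5/3 (-2*x^2 + x + 437/270) v dx − 2·v(5/3) + v(0).
Compatibility check (pure Neumann): taking v ≡ 1 ∈ V gives 0 = ∫_0^5/3 f dx + (-2) − (-1), i.e. ∫_0^5/3 f dx must equal u'(0) − u'(5/3) = 1. Indeed ∫_0^5/3 (-2*x^2 + x + 437/270) dx = 1, so the data are compatible. The solution is then unique only up to an additive constant (fix it e.g. by requiring ∫_0^5/3 u dx = 0).


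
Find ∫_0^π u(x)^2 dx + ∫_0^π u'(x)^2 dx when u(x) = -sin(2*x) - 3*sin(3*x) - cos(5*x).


||u||_{H^1(0,π)}^2 = -208/21 + 121*π/2

u'(x) = 5*sin(5*x) - 2*cos(2*x) - 9*cos(3*x).
Expand u² and (u')² and integrate term by term on (0, π), using: for integers n ≥ 1, ∫_0^π sin²(nx) dx = ∫_0^π cos²(nx) dx = π/2; for n ≠ n', ∫_0^π sin(nx)sin(n'x) dx = ∫_0^π cos(nx)cos(n'x) dx = 0; and by product-to-sum, ∫_0^π sin(nx)cos(n'x) dx = ½∫_0^π [sin((n+n')x) + sin((n−n')x)] dx, which is 0 when n+n' is even and 2n/(n²−n'²) when n+n' is odd (it need not vanish on (0, π)).
  u² squared terms: (-1)²·∫cos(5x)² dx = 1·π/2 = π/2;  (-1)²·∫sin(2x)² dx = 1·π/2 = π/2;  (-3)²·∫sin(3x)² dx = 9·π/2 = 9*π/2.
  u² cross terms: 2·(-1)·(-1)·∫cos(5x)·sin(2x) dx = 2·(-4/21) = -8/21;  2·(-1)·(-3)·∫cos(5x)·sin(3x) dx = 6·(0) = 0;  2·(-1)·(-3)·∫sin(2x)·sin(3x) dx = 6·(0) = 0.
  So ∫_0^π u² dx = π/2 + π/2 + 9*π/2 − 8/21 + 0 + 0 = -8/21 + 11*π/2.
  (u')² squared terms: (-9)²·∫cos(3x)² dx = 81·π/2 = 81*π/2;  (-2)²·∫cos(2x)² dx = 4·π/2 = 2*π;  (5)²·∫sin(5x)² dx = 25·π/2 = 25*π/2.
  (u')² cross terms: 2·(-9)·(-2)·∫cos(3x)·cos(2x) dx = 36·(0) = 0;  2·(-9)·(5)·∫cos(3x)·sin(5x) dx = -90·(0) = 0;  2·(-2)·(5)·∫cos(2x)·sin(5x) dx = -20·(10/21) = -200/21.
  So ∫_0^π (u')² dx = 81*π/2 + 2*π + 25*π/2 + 0 + 0 − 200/21 = -200/21 + 55*π.
||u||_{H^1}^2 = (-8/21 + 11*π/2) + (-200/21 + 55*π) = -208/21 + 121*π/2.
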